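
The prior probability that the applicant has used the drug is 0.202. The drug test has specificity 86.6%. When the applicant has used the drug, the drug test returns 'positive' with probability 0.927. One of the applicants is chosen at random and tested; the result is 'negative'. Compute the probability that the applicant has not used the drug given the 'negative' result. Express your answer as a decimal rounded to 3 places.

Let H be the event that the applicant has used the drug. P(H) = 0.202, so P(¬H) = 0.798. With E the 'negative' result, P(E|H) = 0.073 and P(E|¬H) = 0.866.
P(E) = 0.073·0.202 + 0.866·0.798 = 0.014746 + 0.69107 = 0.70581.
By Bayes' theorem, P(H|E) = 0.014746 / 0.70581 = 0.021. Hence P(¬H|E) = 1 − 0.021 = 0.979.

P(¬H | E) ≈ 0.979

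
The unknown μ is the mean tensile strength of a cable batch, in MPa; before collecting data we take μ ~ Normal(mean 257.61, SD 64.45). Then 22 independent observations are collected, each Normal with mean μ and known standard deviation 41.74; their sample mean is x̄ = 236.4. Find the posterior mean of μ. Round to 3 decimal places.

With known σ, the Normal prior is conjugate. Weight on the data is w = (n/σ²)/(n/σ² + 1/τ₀²) = 0.0126275/(0.0126275+0.00024074) = 0.98129.
Posterior mean = w·x̄ + (1−w)·μ₀ = 0.98129·236.4 + 0.018708·257.61 = 236.797.

Posterior mean ≈ 236.797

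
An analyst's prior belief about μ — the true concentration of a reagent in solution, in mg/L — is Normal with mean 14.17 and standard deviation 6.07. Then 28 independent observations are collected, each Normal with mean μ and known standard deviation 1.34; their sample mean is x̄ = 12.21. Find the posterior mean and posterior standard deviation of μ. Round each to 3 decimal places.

Prior precision 1/τ₀² = 1/6.07² = 0.0271408; data precision n/σ² = 28/1.34² = 15.5937.
Posterior precision = 0.0271408 + 15.5937 = 15.6208, giving posterior SD = 1/√15.6208 = 0.253.
Posterior mean = (0.0271408·14.17 + 15.5937·12.21) / 15.6208 = 12.213.

Posterior mean ≈ 12.213; posterior SD ≈ 0.253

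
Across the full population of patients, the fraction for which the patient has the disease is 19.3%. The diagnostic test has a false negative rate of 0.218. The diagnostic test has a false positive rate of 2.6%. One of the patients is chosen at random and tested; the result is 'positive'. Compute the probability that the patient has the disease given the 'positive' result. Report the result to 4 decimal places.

Write H for 'the patient has the disease'. Prior odds H:¬H = 0.193/0.807 = 0.23916. For the 'positive' outcome, the likelihood ratio is 0.782/0.026 = 30.077.
Posterior odds = 0.23916 × 30.077 = 7.1931, so P(H|E) = 7.1931/(1+7.1931) = 0.8779.

P(H | E) ≈ 0.8779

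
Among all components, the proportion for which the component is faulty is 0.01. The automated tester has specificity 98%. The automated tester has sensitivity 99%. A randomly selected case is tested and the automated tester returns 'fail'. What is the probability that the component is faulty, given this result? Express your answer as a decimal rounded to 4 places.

Write H for 'the component is faulty'. Prior odds H:¬H = 0.01/0.99 = 0.010101. For the 'fail' outcome, the likelihood ratio is 0.99/0.02 = 49.500.
Posterior odds = 0.010101 × 49.500 = 0.50000, so P(H|E) = 0.50000/(1+0.50000) = 0.3333.

P(H | E) ≈ 0.3333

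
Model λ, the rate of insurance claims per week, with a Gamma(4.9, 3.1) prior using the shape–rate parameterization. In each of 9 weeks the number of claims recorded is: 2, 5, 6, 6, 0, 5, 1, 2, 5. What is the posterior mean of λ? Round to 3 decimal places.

The Poisson likelihood adds the total count to the shape and the number of exposure periods to the rate. Here ∑xᵢ = 32 and n = 9, so shape 4.9→36.9 and rate 3.1→12.1.
E[λ | data] = 36.9/12.1 = 3.050.

Posterior mean ≈ 3.050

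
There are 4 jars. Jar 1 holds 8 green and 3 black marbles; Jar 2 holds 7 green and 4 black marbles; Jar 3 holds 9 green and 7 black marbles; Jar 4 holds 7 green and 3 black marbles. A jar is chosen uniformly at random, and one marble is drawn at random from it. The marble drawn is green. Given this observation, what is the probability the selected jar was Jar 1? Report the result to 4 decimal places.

Tabulate prior·likelihood by source: [1] prior 0.25, lik 0.7273, product 0.1818; [2] prior 0.25, lik 0.6364, product 0.1591; [3] prior 0.25, lik 0.5625, product 0.1406; [4] prior 0.25, lik 0.7, product 0.1750.
Normalizing constant = 0.65653; the posterior for Jar 1 is its product over the sum, 0.1818/0.65653 = 0.2769.

Posterior probability ≈ 0.2769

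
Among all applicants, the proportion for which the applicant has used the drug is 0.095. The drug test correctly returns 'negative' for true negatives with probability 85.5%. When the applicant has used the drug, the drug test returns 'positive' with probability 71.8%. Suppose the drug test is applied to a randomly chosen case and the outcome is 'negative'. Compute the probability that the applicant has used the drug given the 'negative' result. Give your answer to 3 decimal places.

P(H | E) ≈ 0.033

Write H for 'the applicant has used the drug'. Prior odds H:¬H = 0.095/0.905 = 0.10497. For the 'negative' outcome, the likelihood ratio is 0.282/0.855 = 0.32982.
Posterior odds = 0.10497 × 0.32982 = 0.034622, so P(H|E) = 0.034622/(1+0.034622) = 0.033.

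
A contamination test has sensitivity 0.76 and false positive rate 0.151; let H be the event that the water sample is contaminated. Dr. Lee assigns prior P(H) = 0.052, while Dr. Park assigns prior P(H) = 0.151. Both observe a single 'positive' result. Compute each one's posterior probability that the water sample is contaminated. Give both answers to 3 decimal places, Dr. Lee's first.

Dr. Lee: 0.216; Dr. Park: 0.472

The likelihood ratio for a 'positive' result is 0.76/0.151 = 5.0331.
Dr. Lee: prior odds 0.052/0.948 = 0.054852; posterior odds 0.27608; posterior probability 0.216.
Dr. Park: prior odds 0.151/0.849 = 0.17786; posterior odds 0.89517; posterior probability 0.472.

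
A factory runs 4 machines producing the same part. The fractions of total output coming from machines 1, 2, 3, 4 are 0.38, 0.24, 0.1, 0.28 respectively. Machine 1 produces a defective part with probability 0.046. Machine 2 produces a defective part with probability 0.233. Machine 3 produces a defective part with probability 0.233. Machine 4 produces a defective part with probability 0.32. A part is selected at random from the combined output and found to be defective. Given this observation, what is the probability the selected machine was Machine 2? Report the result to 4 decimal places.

Posterior probability ≈ 0.3002

P(defective|M1) = 0.046; P(defective|M2) = 0.233; P(defective|M3) = 0.233; P(defective|M4) = 0.32.
Prior × likelihood for each source: 0.38·0.046=0.01748, 0.24·0.233=0.05592, 0.1·0.233=0.02330, 0.28·0.32=0.08960. Summing gives P(defective) = 0.18630.
P(Machine 2 | defective) = 0.05592 / 0.18630 = 0.3002.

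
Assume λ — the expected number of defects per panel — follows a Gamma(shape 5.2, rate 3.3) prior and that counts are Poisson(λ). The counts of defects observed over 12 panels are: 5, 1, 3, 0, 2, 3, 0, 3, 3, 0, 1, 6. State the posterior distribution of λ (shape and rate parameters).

Posterior: Gamma(shape=32.2, rate=15.3)

The Poisson likelihood adds the total count to the shape and the number of exposure periods to the rate. Here ∑xᵢ = 27 and n = 12, so shape 5.2→32.2 and rate 3.3→15.3.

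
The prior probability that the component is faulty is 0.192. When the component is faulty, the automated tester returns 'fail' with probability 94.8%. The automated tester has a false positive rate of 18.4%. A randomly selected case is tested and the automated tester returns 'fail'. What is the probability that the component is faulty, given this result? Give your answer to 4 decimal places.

Let H be the event that the component is faulty. P(H) = 0.192, so P(¬H) = 0.808. With E the 'fail' result, P(E|H) = 0.948 and P(E|¬H) = 0.184.
P(E) = 0.948·0.192 + 0.184·0.808 = 0.18202 + 0.14867 = 0.33069.
By Bayes' theorem, P(H|E) = 0.18202 / 0.33069 = 0.5504.

P(H | E) ≈ 0.5504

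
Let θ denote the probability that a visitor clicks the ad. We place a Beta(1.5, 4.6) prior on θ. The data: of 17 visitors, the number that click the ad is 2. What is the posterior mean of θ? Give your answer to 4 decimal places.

The binomial likelihood is conjugate to the Beta prior: with 2 successes and 15 failures, the posterior is Beta(1.5+2, 4.6+15) = Beta(3.5, 19.6).
Posterior mean = α/(α+β) = 3.5/23.1 = 0.1515.

Posterior mean ≈ 0.1515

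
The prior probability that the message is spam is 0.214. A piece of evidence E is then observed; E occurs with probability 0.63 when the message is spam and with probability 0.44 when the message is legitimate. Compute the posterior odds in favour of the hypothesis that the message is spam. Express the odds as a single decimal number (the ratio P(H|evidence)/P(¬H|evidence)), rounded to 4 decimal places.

Posterior odds ≈ 0.3898

Prior odds = 0.214/(1−0.214) = 0.27226. In log-odds, ln(0.27226) = -1.3010.
Add log likelihood ratio: ln(1.4318) = 0.35895.
Posterior log-odds = -0.94204, so posterior odds = exp(-0.94204) = 0.38983.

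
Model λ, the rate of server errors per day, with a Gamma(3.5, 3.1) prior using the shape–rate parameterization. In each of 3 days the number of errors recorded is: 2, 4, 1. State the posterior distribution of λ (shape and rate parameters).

Posterior: Gamma(shape=10.5, rate=6.1)

Total count ∑xᵢ = 7 over n = 3 days.
Gamma is conjugate to the Poisson likelihood: posterior is Gamma(shape = 3.5+7 = 10.5, rate = 3.1+3 = 6.1).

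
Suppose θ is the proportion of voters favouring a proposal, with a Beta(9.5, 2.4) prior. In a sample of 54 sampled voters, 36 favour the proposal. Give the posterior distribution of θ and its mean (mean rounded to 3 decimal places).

The binomial likelihood is conjugate to the Beta prior: with 36 successes and 18 failures, the posterior is Beta(9.5+36, 2.4+18) = Beta(45.5, 20.4).
Posterior mean = α/(α+β) = 45.5/65.9 = 0.690.

Posterior: Beta(45.5, 20.4); mean ≈ 0.690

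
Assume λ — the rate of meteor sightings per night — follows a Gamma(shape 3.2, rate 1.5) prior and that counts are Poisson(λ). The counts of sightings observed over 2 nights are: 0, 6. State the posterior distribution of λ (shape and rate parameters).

Total count ∑xᵢ = 6 over n = 2 nights.
Gamma is conjugate to the Poisson likelihood: posterior is Gamma(shape = 3.2+6 = 9.2, rate = 1.5+2 = 3.5).

Posterior: Gamma(shape=9.2, rate=3.5)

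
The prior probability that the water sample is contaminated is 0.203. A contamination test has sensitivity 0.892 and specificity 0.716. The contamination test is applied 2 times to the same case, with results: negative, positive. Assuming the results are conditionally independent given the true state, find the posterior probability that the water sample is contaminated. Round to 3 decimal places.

With H the event that the water sample is contaminated, the joint likelihood of the observed sequence is P(data|H) = 0.108·0.892 = 0.096336 and P(data|¬H) = 0.716·0.284 = 0.20334.
Bayes: P(H|data) = 0.203·0.096336 / (0.203·0.096336 + 0.797·0.20334) = 0.019556/0.18162 = 0.1077.

Posterior P(H) ≈ 0.108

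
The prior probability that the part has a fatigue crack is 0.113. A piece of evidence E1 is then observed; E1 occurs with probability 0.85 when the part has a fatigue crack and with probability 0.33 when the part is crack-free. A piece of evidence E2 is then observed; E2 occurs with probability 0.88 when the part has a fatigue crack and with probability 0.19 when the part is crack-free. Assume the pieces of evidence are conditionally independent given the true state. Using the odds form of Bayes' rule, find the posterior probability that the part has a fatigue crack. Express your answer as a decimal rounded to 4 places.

Prior odds = 0.113/(1−0.113) = 0.12740.
Likelihood ratio for E1 = 0.85/0.33 = 2.5758.
Likelihood ratio for E2 = 0.88/0.19 = 4.6316.
Posterior odds = prior odds × LR₁ × LR₂ = 1.5198.
Posterior probability = odds/(1+odds) = 1.5198/2.5198 = 0.6031.

Posterior probability ≈ 0.6031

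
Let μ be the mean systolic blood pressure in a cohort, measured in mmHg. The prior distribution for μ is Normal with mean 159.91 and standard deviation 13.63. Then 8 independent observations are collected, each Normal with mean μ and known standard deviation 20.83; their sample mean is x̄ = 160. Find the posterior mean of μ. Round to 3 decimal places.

With known σ, the Normal prior is conjugate. Weight on the data is w = (n/σ²)/(n/σ² + 1/τ₀²) = 0.0184379/(0.0184379+0.00538280) = 0.77403.
Posterior mean = w·x̄ + (1−w)·μ₀ = 0.77403·160 + 0.22597·159.91 = 159.980.

Posterior mean ≈ 159.980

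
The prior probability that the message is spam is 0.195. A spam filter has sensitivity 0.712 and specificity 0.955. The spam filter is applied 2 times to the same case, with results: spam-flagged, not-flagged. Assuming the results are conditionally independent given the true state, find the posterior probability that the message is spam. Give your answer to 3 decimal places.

With H the event that the message is spam, the joint likelihood of the observed sequence is P(data|H) = 0.712·0.288 = 0.20506 and P(data|¬H) = 0.045·0.955 = 0.042975.
Bayes: P(H|data) = 0.195·0.20506 / (0.195·0.20506 + 0.805·0.042975) = 0.039986/0.074581 = 0.5361.

Posterior P(H) ≈ 0.536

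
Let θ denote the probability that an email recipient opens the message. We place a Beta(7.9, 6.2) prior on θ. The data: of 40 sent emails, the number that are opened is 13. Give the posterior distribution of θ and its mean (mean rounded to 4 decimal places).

Posterior: Beta(20.9, 33.2); mean ≈ 0.3863

Observing 13 successes and 27 failures updates Beta(7.9, 6.2) by adding the success and failure counts to the two shape parameters: α = 7.9+13 = 20.9, β = 6.2+27 = 33.2.
E[θ | data] = 20.9/(20.9+33.2) = 0.3863.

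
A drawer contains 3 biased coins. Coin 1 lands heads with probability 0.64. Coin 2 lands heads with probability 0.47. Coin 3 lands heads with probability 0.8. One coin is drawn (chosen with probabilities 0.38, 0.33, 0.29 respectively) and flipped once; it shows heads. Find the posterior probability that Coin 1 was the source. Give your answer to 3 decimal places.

Tabulate prior·likelihood by source: [1] prior 0.38, lik 0.64, product 0.2432; [2] prior 0.33, lik 0.47, product 0.1551; [3] prior 0.29, lik 0.8, product 0.2320.
Normalizing constant = 0.63030; the posterior for Coin 1 is its product over the sum, 0.2432/0.63030 = 0.386.

Posterior probability ≈ 0.386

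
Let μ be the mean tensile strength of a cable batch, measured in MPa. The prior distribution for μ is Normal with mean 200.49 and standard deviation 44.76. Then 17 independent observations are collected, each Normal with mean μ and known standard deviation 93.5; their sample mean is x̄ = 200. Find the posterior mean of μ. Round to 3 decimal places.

Prior precision 1/τ₀² = 1/44.76² = 0.00049914; data precision n/σ² = 17/93.5² = 0.00194458.
Posterior precision = 0.00049914 + 0.00194458 = 0.00244372.
Posterior mean = (0.00049914·200.49 + 0.00194458·200) / 0.00244372 = 200.100.

Posterior mean ≈ 200.100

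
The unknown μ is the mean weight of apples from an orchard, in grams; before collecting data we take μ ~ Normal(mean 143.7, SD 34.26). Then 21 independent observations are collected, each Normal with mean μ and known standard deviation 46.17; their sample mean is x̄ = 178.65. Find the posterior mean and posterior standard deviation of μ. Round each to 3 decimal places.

Prior precision 1/τ₀² = 1/34.26² = 0.00085197; data precision n/σ² = 21/46.17² = 0.00985144.
Posterior precision = 0.00085197 + 0.00985144 = 0.0107034, giving posterior SD = 1/√0.0107034 = 9.666.
Posterior mean = (0.00085197·143.7 + 0.00985144·178.65) / 0.0107034 = 175.868.

Posterior mean ≈ 175.868; posterior SD ≈ 9.666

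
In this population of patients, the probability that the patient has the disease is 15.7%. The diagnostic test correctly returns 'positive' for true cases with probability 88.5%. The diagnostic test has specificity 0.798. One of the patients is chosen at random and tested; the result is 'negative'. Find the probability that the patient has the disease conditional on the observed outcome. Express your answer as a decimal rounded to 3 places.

P(H | E) ≈ 0.026

Write H for 'the patient has the disease'. Prior odds H:¬H = 0.157/0.843 = 0.18624. For the 'negative' outcome, the likelihood ratio is 0.115/0.798 = 0.14411.
Posterior odds = 0.18624 × 0.14411 = 0.026839, so P(H|E) = 0.026839/(1+0.026839) = 0.026.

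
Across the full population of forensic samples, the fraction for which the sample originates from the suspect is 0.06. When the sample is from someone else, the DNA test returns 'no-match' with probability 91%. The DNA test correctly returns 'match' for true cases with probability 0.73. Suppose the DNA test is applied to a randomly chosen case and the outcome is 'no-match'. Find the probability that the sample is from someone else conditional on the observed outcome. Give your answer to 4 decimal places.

P(¬H | E) ≈ 0.9814

Write H for 'the sample originates from the suspect'. Prior odds H:¬H = 0.06/0.94 = 0.063830. For the 'no-match' outcome, the likelihood ratio is 0.27/0.91 = 0.29670.
Posterior odds = 0.063830 × 0.29670 = 0.018939, so P(H|E) = 0.018939/(1+0.018939) = 0.0186. Then P(¬H|E) = 1 − 0.0186 = 0.9814.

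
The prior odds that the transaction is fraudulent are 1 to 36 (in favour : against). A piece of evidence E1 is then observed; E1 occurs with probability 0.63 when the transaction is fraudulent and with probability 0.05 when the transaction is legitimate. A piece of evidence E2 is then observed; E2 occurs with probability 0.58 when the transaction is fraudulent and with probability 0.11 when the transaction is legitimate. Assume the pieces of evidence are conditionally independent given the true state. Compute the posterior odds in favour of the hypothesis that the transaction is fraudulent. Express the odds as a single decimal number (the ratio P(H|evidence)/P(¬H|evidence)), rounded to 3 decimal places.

Prior odds = 1/36 = 0.027778. In log-odds, ln(0.027778) = -3.5835.
Add log likelihood ratios: ln(12.600) + ln(5.2727) = 4.1962.
Posterior log-odds = 0.61273, so posterior odds = exp(0.61273) = 1.8455.

Posterior odds ≈ 1.845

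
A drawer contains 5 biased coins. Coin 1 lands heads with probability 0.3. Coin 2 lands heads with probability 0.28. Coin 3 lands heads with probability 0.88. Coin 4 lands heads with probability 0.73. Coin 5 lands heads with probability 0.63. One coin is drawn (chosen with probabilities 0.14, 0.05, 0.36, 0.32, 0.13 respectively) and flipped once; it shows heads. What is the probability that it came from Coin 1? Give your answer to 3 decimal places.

Tabulate prior·likelihood by source: [1] prior 0.14, lik 0.3, product 0.04200; [2] prior 0.05, lik 0.28, product 0.01400; [3] prior 0.36, lik 0.88, product 0.3168; [4] prior 0.32, lik 0.73, product 0.2336; [5] prior 0.13, lik 0.63, product 0.08190.
Normalizing constant = 0.68830; the posterior for Coin 1 is its product over the sum, 0.04200/0.68830 = 0.061.

Posterior probability ≈ 0.061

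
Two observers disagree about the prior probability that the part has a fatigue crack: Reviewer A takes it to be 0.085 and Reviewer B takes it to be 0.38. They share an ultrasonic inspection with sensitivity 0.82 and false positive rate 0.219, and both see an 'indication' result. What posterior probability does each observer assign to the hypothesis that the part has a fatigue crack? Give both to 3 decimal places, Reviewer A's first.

P('+'|H) = 0.82, P('+'|¬H) = 0.219.
Reviewer A: numerator 0.82·0.085 = 0.069700; evidence = 0.069700+0.219·0.915 = 0.27009; posterior = 0.258.
Reviewer B: numerator 0.82·0.38 = 0.31160; evidence = 0.31160+0.219·0.62 = 0.44738; posterior = 0.696.

Reviewer A: 0.258; Reviewer B: 0.696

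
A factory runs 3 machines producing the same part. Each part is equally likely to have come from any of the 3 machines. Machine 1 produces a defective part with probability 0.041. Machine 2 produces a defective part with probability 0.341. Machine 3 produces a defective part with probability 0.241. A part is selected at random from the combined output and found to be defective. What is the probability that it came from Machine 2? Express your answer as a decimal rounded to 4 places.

Posterior probability ≈ 0.5474

P(defective|M1) = 0.041; P(defective|M2) = 0.341; P(defective|M3) = 0.241.
Prior × likelihood for each source: 0.333333·0.041=0.01367, 0.333333·0.341=0.1137, 0.333333·0.241=0.08033. Summing gives P(defective) = 0.20767.
P(Machine 2 | defective) = 0.1137 / 0.20767 = 0.5474.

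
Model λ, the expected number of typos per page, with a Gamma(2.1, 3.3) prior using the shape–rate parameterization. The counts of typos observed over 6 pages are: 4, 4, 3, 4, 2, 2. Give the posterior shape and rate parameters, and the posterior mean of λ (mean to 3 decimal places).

The Poisson likelihood adds the total count to the shape and the number of exposure periods to the rate. Here ∑xᵢ = 19 and n = 6, so shape 2.1→21.1 and rate 3.3→9.3.
Posterior mean = shape/rate = 21.1/9.3 = 2.269.

Posterior: Gamma(shape=21.1, rate=9.3); mean ≈ 2.269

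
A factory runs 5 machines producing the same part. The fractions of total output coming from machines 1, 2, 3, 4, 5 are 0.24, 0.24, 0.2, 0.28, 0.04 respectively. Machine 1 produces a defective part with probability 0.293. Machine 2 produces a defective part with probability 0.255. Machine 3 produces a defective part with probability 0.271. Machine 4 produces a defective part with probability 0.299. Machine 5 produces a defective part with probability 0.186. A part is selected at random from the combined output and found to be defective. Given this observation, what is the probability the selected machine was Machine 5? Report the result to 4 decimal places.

Tabulate prior·likelihood by source: [1] prior 0.24, lik 0.293, product 0.07032; [2] prior 0.24, lik 0.255, product 0.06120; [3] prior 0.2, lik 0.271, product 0.05420; [4] prior 0.28, lik 0.299, product 0.08372; [5] prior 0.04, lik 0.186, product 0.007440.
Normalizing constant = 0.27688; the posterior for Machine 5 is its product over the sum, 0.007440/0.27688 = 0.0269.

Posterior probability ≈ 0.0269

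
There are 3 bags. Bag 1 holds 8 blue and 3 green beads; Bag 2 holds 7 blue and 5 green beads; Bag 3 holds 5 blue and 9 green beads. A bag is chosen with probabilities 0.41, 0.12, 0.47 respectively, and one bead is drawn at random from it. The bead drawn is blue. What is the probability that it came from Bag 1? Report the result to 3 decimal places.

Tabulate prior·likelihood by source: [1] prior 0.41, lik 0.7273, product 0.2982; [2] prior 0.12, lik 0.5833, product 0.07000; [3] prior 0.47, lik 0.3571, product 0.1679.
Normalizing constant = 0.53604; the posterior for Bag 1 is its product over the sum, 0.2982/0.53604 = 0.556.

Posterior probability ≈ 0.556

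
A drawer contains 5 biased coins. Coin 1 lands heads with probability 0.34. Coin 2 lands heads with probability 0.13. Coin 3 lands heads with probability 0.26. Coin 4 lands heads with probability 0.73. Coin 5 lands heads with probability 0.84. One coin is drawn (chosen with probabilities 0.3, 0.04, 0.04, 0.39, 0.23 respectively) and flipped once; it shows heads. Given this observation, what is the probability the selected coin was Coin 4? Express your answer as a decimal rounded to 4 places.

P(heads|C1) = 0.34; P(heads|C2) = 0.13; P(heads|C3) = 0.26; P(heads|C4) = 0.73; P(heads|C5) = 0.84.
Prior × likelihood for each source: 0.3·0.34=0.1020, 0.04·0.13=0.005200, 0.04·0.26=0.01040, 0.39·0.73=0.2847, 0.23·0.84=0.1932. Summing gives P(heads) = 0.59550.
P(Coin 4 | heads) = 0.2847 / 0.59550 = 0.4781.

Posterior probability ≈ 0.4781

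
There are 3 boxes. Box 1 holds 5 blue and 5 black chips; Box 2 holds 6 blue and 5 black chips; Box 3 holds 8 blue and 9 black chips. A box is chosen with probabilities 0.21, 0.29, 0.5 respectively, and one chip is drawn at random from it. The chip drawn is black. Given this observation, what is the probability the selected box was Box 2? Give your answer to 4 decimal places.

Posterior probability ≈ 0.2628

Tabulate prior·likelihood by source: [1] prior 0.21, lik 0.5, product 0.1050; [2] prior 0.29, lik 0.4545, product 0.1318; [3] prior 0.5, lik 0.5294, product 0.2647.
Normalizing constant = 0.50152; the posterior for Box 2 is its product over the sum, 0.1318/0.50152 = 0.2628.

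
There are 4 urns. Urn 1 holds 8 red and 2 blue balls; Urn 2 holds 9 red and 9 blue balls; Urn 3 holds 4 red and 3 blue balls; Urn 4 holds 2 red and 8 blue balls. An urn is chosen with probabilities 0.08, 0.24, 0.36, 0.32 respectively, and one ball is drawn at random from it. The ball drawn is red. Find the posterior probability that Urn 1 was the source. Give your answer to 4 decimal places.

P(red|Urn 1) = 0.8; P(red|Urn 2) = 0.5; P(red|Urn 3) = 0.5714; P(red|Urn 4) = 0.2.
Prior × likelihood for each source: 0.08·0.8=0.06400, 0.24·0.5=0.1200, 0.36·0.5714=0.2057, 0.32·0.2=0.06400. Summing gives P(red) = 0.45371.
P(Urn 1 | red) = 0.06400 / 0.45371 = 0.1411.

Posterior probability ≈ 0.1411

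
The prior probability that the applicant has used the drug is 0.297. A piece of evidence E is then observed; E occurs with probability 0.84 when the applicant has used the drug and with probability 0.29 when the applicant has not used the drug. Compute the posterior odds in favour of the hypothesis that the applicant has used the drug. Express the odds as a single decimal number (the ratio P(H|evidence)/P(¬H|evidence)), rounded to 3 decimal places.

Prior odds = 0.297/(1−0.297) = 0.42248. In log-odds, ln(0.42248) = -0.86162.
Add log likelihood ratio: ln(2.8966) = 1.0635.
Posterior log-odds = 0.20190, so posterior odds = exp(0.20190) = 1.2237.

Posterior odds ≈ 1.224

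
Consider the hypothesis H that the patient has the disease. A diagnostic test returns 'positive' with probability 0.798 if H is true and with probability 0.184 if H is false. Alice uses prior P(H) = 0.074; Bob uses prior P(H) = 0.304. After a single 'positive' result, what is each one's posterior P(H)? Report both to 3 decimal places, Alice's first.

The likelihood ratio for a 'positive' result is 0.798/0.184 = 4.3370.
Alice: prior odds 0.074/0.926 = 0.079914; posterior odds 0.34658; posterior probability 0.257.
Bob: prior odds 0.304/0.696 = 0.43678; posterior odds 1.8943; posterior probability 0.654.

Alice: 0.257; Bob: 0.654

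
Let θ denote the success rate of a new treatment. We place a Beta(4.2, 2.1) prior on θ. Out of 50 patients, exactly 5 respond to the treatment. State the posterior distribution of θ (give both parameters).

Posterior: Beta(9.2, 47.1)

Observing 5 successes and 45 failures updates Beta(4.2, 2.1) by adding the success and failure counts to the two shape parameters: α = 4.2+5 = 9.2, β = 2.1+45 = 47.1.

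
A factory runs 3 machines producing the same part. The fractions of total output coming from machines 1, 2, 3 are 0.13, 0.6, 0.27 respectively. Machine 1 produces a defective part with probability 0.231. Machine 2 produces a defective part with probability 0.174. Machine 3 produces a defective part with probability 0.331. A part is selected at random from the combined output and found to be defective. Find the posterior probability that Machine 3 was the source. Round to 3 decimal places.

Tabulate prior·likelihood by source: [1] prior 0.13, lik 0.231, product 0.03003; [2] prior 0.6, lik 0.174, product 0.1044; [3] prior 0.27, lik 0.331, product 0.08937.
Normalizing constant = 0.22380; the posterior for Machine 3 is its product over the sum, 0.08937/0.22380 = 0.399.

Posterior probability ≈ 0.399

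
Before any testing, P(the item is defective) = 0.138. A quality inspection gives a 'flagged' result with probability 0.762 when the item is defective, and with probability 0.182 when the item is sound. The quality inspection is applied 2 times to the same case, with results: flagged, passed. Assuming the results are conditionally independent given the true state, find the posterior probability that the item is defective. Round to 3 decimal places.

Let H be the event that the item is defective; start with P(H) = 0.138. P('flagged'|H) = 0.762, P('flagged'|¬H) = 0.182.
Update on result 1 ('flagged'): P(H) ← 0.762·0.1380 / (0.762·0.1380 + 0.182·0.8620) = 0.10516/0.26204 = 0.4013.
Update on result 2 ('passed'): P(H) ← 0.238·0.4013 / (0.238·0.4013 + 0.818·0.5987) = 0.095509/0.58525 = 0.1632.

Posterior P(H) ≈ 0.163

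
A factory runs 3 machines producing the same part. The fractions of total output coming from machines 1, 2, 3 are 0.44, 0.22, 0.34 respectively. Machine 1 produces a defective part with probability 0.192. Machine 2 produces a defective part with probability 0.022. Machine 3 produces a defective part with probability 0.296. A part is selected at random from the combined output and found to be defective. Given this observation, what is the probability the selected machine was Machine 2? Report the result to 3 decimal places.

P(defective|M1) = 0.192; P(defective|M2) = 0.022; P(defective|M3) = 0.296.
Prior × likelihood for each source: 0.44·0.192=0.08448, 0.22·0.022=0.004840, 0.34·0.296=0.1006. Summing gives P(defective) = 0.18996.
P(Machine 2 | defective) = 0.004840 / 0.18996 = 0.025.

Posterior probability ≈ 0.025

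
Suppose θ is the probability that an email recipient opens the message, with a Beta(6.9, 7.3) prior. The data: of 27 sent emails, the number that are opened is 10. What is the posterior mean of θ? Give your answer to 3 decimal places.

Posterior mean ≈ 0.410

Observing 10 successes and 17 failures updates Beta(6.9, 7.3) by adding the success and failure counts to the two shape parameters: α = 6.9+10 = 16.9, β = 7.3+17 = 24.3.
Posterior mean = α/(α+β) = 16.9/41.2 = 0.410.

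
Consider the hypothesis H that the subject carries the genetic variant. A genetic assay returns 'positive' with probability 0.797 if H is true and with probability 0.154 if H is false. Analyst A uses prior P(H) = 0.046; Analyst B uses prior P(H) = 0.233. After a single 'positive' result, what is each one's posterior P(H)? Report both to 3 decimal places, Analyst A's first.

Analyst A: 0.200; Analyst B: 0.611

The likelihood ratio for a 'positive' result is 0.797/0.154 = 5.1753.
Analyst A: prior odds 0.046/0.954 = 0.048218; posterior odds 0.24954; posterior probability 0.200.
Analyst B: prior odds 0.233/0.767 = 0.30378; posterior odds 1.5722; posterior probability 0.611.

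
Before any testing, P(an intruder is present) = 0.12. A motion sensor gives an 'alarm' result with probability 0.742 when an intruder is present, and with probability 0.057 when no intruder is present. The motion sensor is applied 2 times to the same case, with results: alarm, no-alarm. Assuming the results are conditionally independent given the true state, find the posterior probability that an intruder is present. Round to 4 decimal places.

With H the event that an intruder is present, the joint likelihood of the observed sequence is P(data|H) = 0.742·0.258 = 0.19144 and P(data|¬H) = 0.057·0.943 = 0.053751.
Bayes: P(H|data) = 0.12·0.19144 / (0.12·0.19144 + 0.88·0.053751) = 0.022972/0.070273 = 0.3269.

Posterior P(H) ≈ 0.3269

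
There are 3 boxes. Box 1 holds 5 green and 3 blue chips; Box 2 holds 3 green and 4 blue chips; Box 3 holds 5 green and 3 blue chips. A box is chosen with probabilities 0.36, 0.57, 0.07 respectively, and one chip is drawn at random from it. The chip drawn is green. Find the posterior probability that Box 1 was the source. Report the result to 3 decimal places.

P(green|Box 1) = 0.625; P(green|Box 2) = 0.4286; P(green|Box 3) = 0.625.
Prior × likelihood for each source: 0.36·0.625=0.2250, 0.57·0.4286=0.2443, 0.07·0.625=0.04375. Summing gives P(green) = 0.51304.
P(Box 1 | green) = 0.2250 / 0.51304 = 0.439.

Posterior probability ≈ 0.439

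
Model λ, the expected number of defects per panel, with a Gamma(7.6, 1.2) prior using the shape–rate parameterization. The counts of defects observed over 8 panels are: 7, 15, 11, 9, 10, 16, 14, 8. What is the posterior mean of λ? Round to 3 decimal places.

Total count ∑xᵢ = 90 over n = 8 panels.
Gamma is conjugate to the Poisson likelihood: posterior is Gamma(shape = 7.6+90 = 97.6, rate = 1.2+8 = 9.2).
E[λ | data] = 97.6/9.2 = 10.609.

Posterior mean ≈ 10.609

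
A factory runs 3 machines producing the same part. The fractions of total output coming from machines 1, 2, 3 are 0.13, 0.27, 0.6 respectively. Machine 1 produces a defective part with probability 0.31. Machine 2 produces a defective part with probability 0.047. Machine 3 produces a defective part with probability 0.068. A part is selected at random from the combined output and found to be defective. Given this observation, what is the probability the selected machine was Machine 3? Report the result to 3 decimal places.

Posterior probability ≈ 0.435

P(defective|M1) = 0.31; P(defective|M2) = 0.047; P(defective|M3) = 0.068.
Prior × likelihood for each source: 0.13·0.31=0.04030, 0.27·0.047=0.01269, 0.6·0.068=0.04080. Summing gives P(defective) = 0.093790.
P(Machine 3 | defective) = 0.04080 / 0.093790 = 0.435.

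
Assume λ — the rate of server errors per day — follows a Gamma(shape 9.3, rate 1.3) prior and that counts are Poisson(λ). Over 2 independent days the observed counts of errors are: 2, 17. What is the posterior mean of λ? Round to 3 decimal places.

Posterior mean ≈ 8.576

The Poisson likelihood adds the total count to the shape and the number of exposure periods to the rate. Here ∑xᵢ = 19 and n = 2, so shape 9.3→28.3 and rate 1.3→3.3.
Posterior mean = shape/rate = 28.3/3.3 = 8.576.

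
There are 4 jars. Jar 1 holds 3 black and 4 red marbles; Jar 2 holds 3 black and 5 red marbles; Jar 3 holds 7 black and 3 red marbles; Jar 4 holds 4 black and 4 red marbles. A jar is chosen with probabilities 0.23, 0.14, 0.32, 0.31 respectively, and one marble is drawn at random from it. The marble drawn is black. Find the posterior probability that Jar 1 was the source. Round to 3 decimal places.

Tabulate prior·likelihood by source: [1] prior 0.23, lik 0.4286, product 0.09857; [2] prior 0.14, lik 0.375, product 0.05250; [3] prior 0.32, lik 0.7, product 0.2240; [4] prior 0.31, lik 0.5, product 0.1550.
Normalizing constant = 0.53007; the posterior for Jar 1 is its product over the sum, 0.09857/0.53007 = 0.186.

Posterior probability ≈ 0.186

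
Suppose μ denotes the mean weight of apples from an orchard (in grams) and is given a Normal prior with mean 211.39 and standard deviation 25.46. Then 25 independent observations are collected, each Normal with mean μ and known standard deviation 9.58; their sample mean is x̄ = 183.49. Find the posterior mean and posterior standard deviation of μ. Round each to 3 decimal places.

Prior precision 1/τ₀² = 1/25.46² = 0.00154271; data precision n/σ² = 25/9.58² = 0.272401.
Posterior precision = 0.00154271 + 0.272401 = 0.273944, giving posterior SD = 1/√0.273944 = 1.911.
Posterior mean = (0.00154271·211.39 + 0.272401·183.49) / 0.273944 = 183.647.

Posterior mean ≈ 183.647; posterior SD ≈ 1.911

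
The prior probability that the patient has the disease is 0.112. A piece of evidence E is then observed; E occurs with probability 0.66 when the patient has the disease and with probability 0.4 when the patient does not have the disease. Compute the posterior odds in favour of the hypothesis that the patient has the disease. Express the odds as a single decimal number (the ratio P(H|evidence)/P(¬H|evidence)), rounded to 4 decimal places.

Posterior odds ≈ 0.2081

Prior odds = 0.112/(1−0.112) = 0.12613.
Likelihood ratio for E = 0.66/0.4 = 1.6500.
Posterior odds = prior odds × LR = 0.20811.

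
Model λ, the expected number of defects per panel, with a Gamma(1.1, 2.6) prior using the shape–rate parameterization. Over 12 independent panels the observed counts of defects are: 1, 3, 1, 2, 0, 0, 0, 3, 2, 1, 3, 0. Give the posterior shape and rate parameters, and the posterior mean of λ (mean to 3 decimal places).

Posterior: Gamma(shape=17.1, rate=14.6); mean ≈ 1.171

The Poisson likelihood adds the total count to the shape and the number of exposure periods to the rate. Here ∑xᵢ = 16 and n = 12, so shape 1.1→17.1 and rate 2.6→14.6.
E[λ | data] = 17.1/14.6 = 1.171.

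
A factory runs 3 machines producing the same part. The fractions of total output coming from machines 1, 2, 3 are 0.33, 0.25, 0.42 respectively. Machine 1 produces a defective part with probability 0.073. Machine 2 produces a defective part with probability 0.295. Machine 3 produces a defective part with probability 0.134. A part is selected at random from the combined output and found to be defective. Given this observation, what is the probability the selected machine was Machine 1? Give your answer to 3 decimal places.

Tabulate prior·likelihood by source: [1] prior 0.33, lik 0.073, product 0.02409; [2] prior 0.25, lik 0.295, product 0.07375; [3] prior 0.42, lik 0.134, product 0.05628.
Normalizing constant = 0.15412; the posterior for Machine 1 is its product over the sum, 0.02409/0.15412 = 0.156.

Posterior probability ≈ 0.156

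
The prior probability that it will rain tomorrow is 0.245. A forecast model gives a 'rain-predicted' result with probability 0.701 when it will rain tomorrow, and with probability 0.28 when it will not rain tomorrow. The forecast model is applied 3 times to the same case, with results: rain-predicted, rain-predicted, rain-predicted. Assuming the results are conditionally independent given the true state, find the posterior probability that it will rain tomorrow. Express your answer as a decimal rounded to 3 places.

With H the event that it will rain tomorrow, the joint likelihood of the observed sequence is P(data|H) = 0.701·0.701·0.701 = 0.34447 and P(data|¬H) = 0.28·0.28·0.28 = 0.021952.
Bayes: P(H|data) = 0.245·0.34447 / (0.245·0.34447 + 0.755·0.021952) = 0.084396/0.10097 = 0.8359.

Posterior P(H) ≈ 0.836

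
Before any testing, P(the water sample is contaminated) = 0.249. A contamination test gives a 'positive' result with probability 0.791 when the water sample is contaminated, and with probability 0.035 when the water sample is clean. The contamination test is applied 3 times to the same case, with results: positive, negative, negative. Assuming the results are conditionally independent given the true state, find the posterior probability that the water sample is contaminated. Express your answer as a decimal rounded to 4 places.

Posterior P(H) ≈ 0.2601

Let H be the event that the water sample is contaminated; start with P(H) = 0.249. P('positive'|H) = 0.791, P('positive'|¬H) = 0.035.
Update on result 1 ('positive'): P(H) ← 0.791·0.2490 / (0.791·0.2490 + 0.035·0.7510) = 0.19696/0.22324 = 0.8823.
Update on result 2 ('negative'): P(H) ← 0.209·0.8823 / (0.209·0.8823 + 0.965·0.1177) = 0.18439/0.29801 = 0.6187.
Update on result 3 ('negative'): P(H) ← 0.209·0.6187 / (0.209·0.6187 + 0.965·0.3813) = 0.12932/0.49723 = 0.2601.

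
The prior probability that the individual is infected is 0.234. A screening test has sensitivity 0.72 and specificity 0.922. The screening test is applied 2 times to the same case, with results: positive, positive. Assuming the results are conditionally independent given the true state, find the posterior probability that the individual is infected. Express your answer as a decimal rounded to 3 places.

Posterior P(H) ≈ 0.963

With H the event that the individual is infected, the joint likelihood of the observed sequence is P(data|H) = 0.72·0.72 = 0.51840 and P(data|¬H) = 0.078·0.078 = 0.0060840.
Bayes: P(H|data) = 0.234·0.51840 / (0.234·0.51840 + 0.766·0.0060840) = 0.12131/0.12597 = 0.9630.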